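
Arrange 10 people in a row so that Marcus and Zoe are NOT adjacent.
Total - adjacent = 10! - (10-1)!×2 = 3628800 - 725760 = 2903040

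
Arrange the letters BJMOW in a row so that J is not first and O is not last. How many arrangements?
By inclusion-exclusion: 5! - 2×(5-1)! + (5-2)! = 120 - 48 + 6 = 78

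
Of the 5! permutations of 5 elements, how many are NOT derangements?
Complement of the derangements. !5 = Σ_{j=0}^{5} (-1)^j·5!/j! = 120 - 120 + 60 - 20 + 5 - 1 = 44. 5! - !5 = 120 - 44 = 76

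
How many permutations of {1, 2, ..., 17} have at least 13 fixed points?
Exactly j fixed points: C(17,j)·!(17-j); sum over j ≥ 13 (derangement numbers via !m = (m-1)·(!(m-1) + !(m-2)): !0..!4 = 1, 0, 1, 2, 9). Σ_{j=13}^{17} C(17,j)·!(17-j) = C(17,13)·!4 + C(17,14)·!3 + C(17,15)·!2 + C(17,16)·!1 + C(17,17)·!0 = 2380·9 + 680·2 + 136·1 + 17·0 + 1·1 = 22917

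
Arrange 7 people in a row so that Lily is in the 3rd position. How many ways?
Fix one position: (7-1)! = 720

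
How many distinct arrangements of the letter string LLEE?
4! / (2! × 2!) = 6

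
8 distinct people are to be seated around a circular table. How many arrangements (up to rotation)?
Circular: fix one position, arrange the rest. (8-1)! = 5040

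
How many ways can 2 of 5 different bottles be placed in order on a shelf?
P(5,2) = 5!/(5-2)! = 20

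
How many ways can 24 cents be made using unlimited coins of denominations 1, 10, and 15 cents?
Coefficient of x^24 in 1/(1-x^1) · 1/(1-x^10) · 1/(1-x^15). Case on j = number of 15-cent coins (j = 0..1); remainder r = 24 - 15j is made from {1,10} in ⌊r/10⌋+1 ways. r = 24, 9 → 3 + 1 = 4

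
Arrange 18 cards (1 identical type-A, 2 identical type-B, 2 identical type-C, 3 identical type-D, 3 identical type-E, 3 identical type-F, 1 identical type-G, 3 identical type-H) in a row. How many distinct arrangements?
18! / (1! × 2! × 2! × 3! × 3! × 3! × 1! × 3!) = 1235025792000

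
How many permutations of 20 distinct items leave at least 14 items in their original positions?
Exactly j fixed points: C(20,j)·!(20-j); sum over j ≥ 14 (derangement numbers via !m = (m-1)·(!(m-1) + !(m-2)): !0..!6 = 1, 0, 1, 2, 9, 44, 265). Σ_{j=14}^{20} C(20,j)·!(20-j) = C(20,14)·!6 + C(20,15)·!5 + C(20,16)·!4 + C(20,17)·!3 + C(20,18)·!2 + C(20,19)·!1 + C(20,20)·!0 = 38760·265 + 15504·44 + 4845·9 + 1140·2 + 190·1 + 20·0 + 1·1 = 10999652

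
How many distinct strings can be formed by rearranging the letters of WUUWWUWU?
8! / (4! × 4!) = 70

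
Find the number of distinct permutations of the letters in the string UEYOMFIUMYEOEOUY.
16! / (3! × 1! × 1! × 2! × 3! × 3! × 3!) = 8072064000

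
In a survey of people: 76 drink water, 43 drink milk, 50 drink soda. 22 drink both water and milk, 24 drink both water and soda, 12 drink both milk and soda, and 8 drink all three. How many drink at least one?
|A∪B∪C| = 76+43+50-22-24-12+8 = 119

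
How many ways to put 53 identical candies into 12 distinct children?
C(53+12-1, 12-1) = C(64, 11) = 743595781824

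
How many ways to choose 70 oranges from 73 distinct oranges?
C(73,70) = 73!/(70!×3!) = 62196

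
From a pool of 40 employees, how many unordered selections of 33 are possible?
C(40,33) = 40!/(33!×7!) = 18643560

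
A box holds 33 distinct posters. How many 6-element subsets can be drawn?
C(33,6) = 33!/(6!×27!) = 1107568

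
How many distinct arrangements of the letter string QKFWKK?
6! / (1! × 1! × 3! × 1!) = 120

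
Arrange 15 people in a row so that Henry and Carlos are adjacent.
Treat as block: (15-1)! × 2! = 87178291200 × 2 = 174356582400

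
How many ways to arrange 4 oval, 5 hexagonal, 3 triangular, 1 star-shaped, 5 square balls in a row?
18! / (4! × 5! × 3! × 1! × 5!) = 3087564480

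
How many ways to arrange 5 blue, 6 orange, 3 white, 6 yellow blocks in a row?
20! / (5! × 6! × 3! × 6!) = 6518191680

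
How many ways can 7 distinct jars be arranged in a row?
7! = 5040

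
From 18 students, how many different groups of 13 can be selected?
C(18,13) = 18!/(13!×5!) = 8568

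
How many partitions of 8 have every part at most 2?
Let r_j(i) = number of partitions of i into parts ≤ j, for i = 0..8. r_1(i) = 1 for all i; r_j(i) = r_{j-1}(i) + r_j(i-j). Rows j = 2..2: ≤2: 1 1 2 2 3 3 4 4 5. r_2(8) = 5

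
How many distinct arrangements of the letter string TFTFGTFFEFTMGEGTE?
17! / (5! × 5! × 3! × 1! × 3!) = 686125440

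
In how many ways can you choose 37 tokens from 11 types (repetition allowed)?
C(37+11-1, 11-1) = C(47, 10) = 5178066751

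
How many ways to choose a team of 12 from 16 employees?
C(16,12) = 16!/(12!×4!) = 1820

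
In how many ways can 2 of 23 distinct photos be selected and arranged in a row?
P(23,2) = 23!/(23-2)! = 506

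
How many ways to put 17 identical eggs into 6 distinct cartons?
C(17+6-1, 6-1) = C(22, 5) = 26334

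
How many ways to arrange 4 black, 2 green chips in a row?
6! / (4! × 2!) = 15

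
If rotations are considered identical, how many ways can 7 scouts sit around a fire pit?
Circular: fix one position, arrange the rest. (7-1)! = 720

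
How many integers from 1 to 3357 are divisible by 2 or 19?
⌊3357/2⌋ + ⌊3357/19⌋ - ⌊3357/38⌋ = 1678 + 176 - 88 = 1766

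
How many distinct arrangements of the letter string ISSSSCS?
7! / (1! × 1! × 5!) = 42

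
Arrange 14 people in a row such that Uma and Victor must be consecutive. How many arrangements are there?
Treat the 2 as one block: (14-2+1)! × 2! = 6227020800 × 2 = 12454041600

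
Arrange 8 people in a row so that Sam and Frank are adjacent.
Treat as block: (8-1)! × 2! = 5040 × 2 = 10080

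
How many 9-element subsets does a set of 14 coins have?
C(14,9) = 14!/(9!×5!) = 2002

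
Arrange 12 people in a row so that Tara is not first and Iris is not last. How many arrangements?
By inclusion-exclusion: 12! - 2×(12-1)! + (12-2)! = 479001600 - 79833600 + 3628800 = 402796800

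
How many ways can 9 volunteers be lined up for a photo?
9! = 362880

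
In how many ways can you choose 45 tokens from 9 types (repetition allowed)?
C(45+9-1, 9-1) = C(53, 8) = 886322710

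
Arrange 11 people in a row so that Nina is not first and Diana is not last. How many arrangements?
By inclusion-exclusion: 11! - 2×(11-1)! + (11-2)! = 39916800 - 7257600 + 362880 = 33022080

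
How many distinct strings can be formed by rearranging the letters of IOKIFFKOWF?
10! / (2! × 2! × 3! × 1! × 2!) = 75600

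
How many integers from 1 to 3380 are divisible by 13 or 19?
⌊3380/13⌋ + ⌊3380/19⌋ - ⌊3380/247⌋ = 260 + 177 - 13 = 424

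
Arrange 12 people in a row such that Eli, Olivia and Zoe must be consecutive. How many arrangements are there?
Treat the 3 as one block: (12-3+1)! × 3! = 3628800 × 6 = 21772800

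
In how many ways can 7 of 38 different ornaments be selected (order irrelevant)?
C(38,7) = 38!/(7!×31!) = 12620256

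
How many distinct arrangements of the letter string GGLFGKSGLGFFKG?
14! / (1! × 3! × 2! × 6! × 2!) = 5045040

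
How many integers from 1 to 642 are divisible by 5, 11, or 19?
⌊642/5⌋+⌊642/11⌋+⌊642/19⌋ - ⌊642/55⌋-⌊642/95⌋-⌊642/209⌋ + ⌊642/1045⌋ = 128+58+33 - 11-6-3 + 0 = 199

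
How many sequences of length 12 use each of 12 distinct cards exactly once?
12! = 479001600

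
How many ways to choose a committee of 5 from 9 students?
C(9,5) = 9!/(5!×4!) = 126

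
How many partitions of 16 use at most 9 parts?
By conjugation, equals partitions of 16 into parts ≤ 9. Let r_j(i) = number of partitions of i into parts ≤ j, for i = 0..16. r_1(i) = 1 for all i; r_j(i) = r_{j-1}(i) + r_j(i-j). Rows j = 2..9: ≤2: 1 1 2 2 3 3 4 4 5 5 6 6 7 7 8 8 9; ≤3: 1 1 2 3 4 5 7 8 10 12 14 16 19 21 24 27 30; ≤4: 1 1 2 3 5 6 9 11 15 18 23 27 34 39 47 54 64; ≤5: 1 1 2 3 5 7 10 13 18 23 30 37 47 57 70 84 101; ≤6: 1 1 2 3 5 7 11 14 20 26 35 44 58 71 90 110 136; ≤7: 1 1 2 3 5 7 11 15 21 28 38 49 65 82 105 131 164; ≤8: 1 1 2 3 5 7 11 15 22 29 40 52 70 89 116 146 186; ≤9: 1 1 2 3 5 7 11 15 22 30 41 54 73 94 123 157 201. r_9(16) = 201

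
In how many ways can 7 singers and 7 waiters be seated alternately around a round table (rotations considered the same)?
Fix one of the singers: (7-1)! ways for the remaining singers, × 7! ways for the waiters = 720 × 5040 = 3628800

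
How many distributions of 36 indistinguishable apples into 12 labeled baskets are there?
C(36+12-1, 12-1) = C(47, 11) = 17417133617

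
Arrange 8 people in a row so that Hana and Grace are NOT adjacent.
Total - adjacent = 8! - (8-1)!×2 = 40320 - 10080 = 30240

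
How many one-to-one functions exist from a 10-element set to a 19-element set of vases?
P(19,10) = 19!/(19-10)! = 335221286400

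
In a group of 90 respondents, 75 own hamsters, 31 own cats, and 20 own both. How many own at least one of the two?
|A∪B| = |A| + |B| - |A∩B| = 75 + 31 - 20 = 86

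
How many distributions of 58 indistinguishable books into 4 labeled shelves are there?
C(58+4-1, 4-1) = C(61, 3) = 35990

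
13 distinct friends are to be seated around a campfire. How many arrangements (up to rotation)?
Circular: fix one position, arrange the rest. (13-1)! = 479001600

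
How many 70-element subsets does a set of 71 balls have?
C(71,70) = 71!/(70!×1!) = 71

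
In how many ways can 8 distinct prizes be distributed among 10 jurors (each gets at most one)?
P(10,8) = 10!/(10-8)! = 1814400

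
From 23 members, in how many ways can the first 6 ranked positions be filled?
P(23,6) = 23!/(23-6)! = 72681840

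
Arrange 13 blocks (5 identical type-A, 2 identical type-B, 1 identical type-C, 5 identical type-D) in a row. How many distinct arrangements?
13! / (5! × 2! × 1! × 5!) = 216216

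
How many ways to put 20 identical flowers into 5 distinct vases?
C(20+5-1, 5-1) = C(24, 4) = 10626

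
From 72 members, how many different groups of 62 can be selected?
C(72,62) = 72!/(62!×10!) = 536211932256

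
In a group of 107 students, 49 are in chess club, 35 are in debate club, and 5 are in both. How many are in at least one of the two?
|A∪B| = |A| + |B| - |A∩B| = 49 + 35 - 5 = 79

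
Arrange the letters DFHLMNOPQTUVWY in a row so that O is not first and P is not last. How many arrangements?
By inclusion-exclusion: 14! - 2×(14-1)! + (14-2)! = 87178291200 - 12454041600 + 479001600 = 75203251200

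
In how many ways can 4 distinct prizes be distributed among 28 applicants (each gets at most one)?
P(28,4) = 28!/(28-4)! = 491400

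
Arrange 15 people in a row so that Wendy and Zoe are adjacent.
Treat as block: (15-1)! × 2! = 87178291200 × 2 = 174356582400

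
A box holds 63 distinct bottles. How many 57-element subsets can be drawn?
C(63,57) = 63!/(57!×6!) = 67945521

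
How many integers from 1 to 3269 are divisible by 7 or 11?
⌊3269/7⌋ + ⌊3269/11⌋ - ⌊3269/77⌋ = 467 + 297 - 42 = 722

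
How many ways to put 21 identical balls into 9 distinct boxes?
C(21+9-1, 9-1) = C(29, 8) = 4292145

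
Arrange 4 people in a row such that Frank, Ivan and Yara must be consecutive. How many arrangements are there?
Treat the 3 as one block: (4-3+1)! × 3! = 2 × 6 = 12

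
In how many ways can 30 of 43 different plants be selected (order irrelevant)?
C(43,30) = 43!/(30!×13!) = 36576848168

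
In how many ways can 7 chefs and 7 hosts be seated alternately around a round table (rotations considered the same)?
Fix one of the chefs: (7-1)! ways for the remaining chefs, × 7! ways for the hosts = 720 × 5040 = 3628800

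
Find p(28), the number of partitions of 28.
Pentagonal recurrence p(n) = p(n-1) + p(n-2) - p(n-5) - p(n-7) + p(n-12) + p(n-15) - ... gives p(0..27) = 1, 1, 2, 3, 5, 7, 11, 15, 22, 30, 42, 56, 77, 101, 135, 176, 231, 297, 385, 490, 627, 792, 1002, 1255, 1575, 1958, 2436, 3010. p(28) = p(27) + p(26) - p(23) - p(21) + p(16) + p(13) - p(6) - p(2) = 3010 + 2436 - 1255 - 792 + 231 + 101 - 11 - 2 = 3718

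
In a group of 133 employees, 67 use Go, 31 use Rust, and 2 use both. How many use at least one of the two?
|A∪B| = |A| + |B| - |A∩B| = 67 + 31 - 2 = 96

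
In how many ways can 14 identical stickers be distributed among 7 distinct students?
C(14+7-1, 7-1) = C(20, 6) = 38760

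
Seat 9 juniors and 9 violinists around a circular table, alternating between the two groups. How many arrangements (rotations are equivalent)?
Fix one of the juniors: (9-1)! ways for the remaining juniors, × 9! ways for the violinists = 40320 × 362880 = 14631321600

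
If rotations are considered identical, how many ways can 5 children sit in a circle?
Circular: fix one position, arrange the rest. (5-1)! = 24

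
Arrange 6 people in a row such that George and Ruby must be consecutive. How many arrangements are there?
Treat the 2 as one block: (6-2+1)! × 2! = 120 × 2 = 240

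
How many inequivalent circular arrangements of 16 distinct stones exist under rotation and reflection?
(16-1)!/2 = 1307674368000/2 = 653837184000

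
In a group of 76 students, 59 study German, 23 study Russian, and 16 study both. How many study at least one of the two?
|A∪B| = |A| + |B| - |A∩B| = 59 + 23 - 16 = 66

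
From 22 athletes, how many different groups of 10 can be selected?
C(22,10) = 22!/(10!×12!) = 646646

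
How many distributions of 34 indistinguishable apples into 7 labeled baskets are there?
C(34+7-1, 7-1) = C(40, 6) = 3838380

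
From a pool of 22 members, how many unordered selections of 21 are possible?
C(22,21) = 22!/(21!×1!) = 22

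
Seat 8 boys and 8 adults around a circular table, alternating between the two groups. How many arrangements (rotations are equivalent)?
Fix one of the boys: (8-1)! ways for the remaining boys, × 8! ways for the adults = 5040 × 40320 = 203212800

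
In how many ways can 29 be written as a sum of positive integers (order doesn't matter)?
Pentagonal recurrence p(n) = p(n-1) + p(n-2) - p(n-5) - p(n-7) + p(n-12) + p(n-15) - ... gives p(0..28) = 1, 1, 2, 3, 5, 7, 11, 15, 22, 30, 42, 56, 77, 101, 135, 176, 231, 297, 385, 490, 627, 792, 1002, 1255, 1575, 1958, 2436, 3010, 3718. p(29) = p(28) + p(27) - p(24) - p(22) + p(17) + p(14) - p(7) - p(3) = 3718 + 3010 - 1575 - 1002 + 297 + 135 - 15 - 3 = 4565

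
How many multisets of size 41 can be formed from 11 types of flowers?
C(41+11-1, 11-1) = C(51, 10) = 12777711870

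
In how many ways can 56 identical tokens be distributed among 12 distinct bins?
C(56+12-1, 12-1) = C(67, 11) = 1285063345176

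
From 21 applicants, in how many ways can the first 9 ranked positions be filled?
P(21,9) = 21!/(21-9)! = 106661318400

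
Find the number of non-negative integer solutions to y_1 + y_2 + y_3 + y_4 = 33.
C(33+4-1, 4-1) = C(36, 3) = 7140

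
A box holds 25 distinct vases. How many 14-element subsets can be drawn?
C(25,14) = 25!/(14!×11!) = 4457400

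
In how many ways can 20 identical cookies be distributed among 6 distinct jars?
C(20+6-1, 6-1) = C(25, 5) = 53130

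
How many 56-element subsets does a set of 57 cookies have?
C(57,56) = 57!/(56!×1!) = 57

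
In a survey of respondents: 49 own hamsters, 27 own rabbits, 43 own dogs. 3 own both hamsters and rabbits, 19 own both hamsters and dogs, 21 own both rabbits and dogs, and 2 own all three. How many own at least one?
|A∪B∪C| = 49+27+43-3-19-21+2 = 78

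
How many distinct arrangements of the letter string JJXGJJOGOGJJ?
12! / (3! × 1! × 6! × 2!) = 55440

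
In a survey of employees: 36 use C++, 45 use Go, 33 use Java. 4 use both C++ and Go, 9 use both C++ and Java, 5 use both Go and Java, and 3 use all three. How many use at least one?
|A∪B∪C| = 36+45+33-4-9-5+3 = 99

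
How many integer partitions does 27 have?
Pentagonal recurrence p(n) = p(n-1) + p(n-2) - p(n-5) - p(n-7) + p(n-12) + p(n-15) - ... gives p(0..26) = 1, 1, 2, 3, 5, 7, 11, 15, 22, 30, 42, 56, 77, 101, 135, 176, 231, 297, 385, 490, 627, 792, 1002, 1255, 1575, 1958, 2436. p(27) = p(26) + p(25) - p(22) - p(20) + p(15) + p(12) - p(5) - p(1) = 2436 + 1958 - 1002 - 627 + 176 + 77 - 7 - 1 = 3010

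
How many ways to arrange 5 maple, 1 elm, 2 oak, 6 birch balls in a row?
14! / (5! × 1! × 2! × 6!) = 504504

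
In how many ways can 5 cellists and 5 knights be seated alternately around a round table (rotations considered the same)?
Fix one of the cellists: (5-1)! ways for the remaining cellists, × 5! ways for the knights = 24 × 120 = 2880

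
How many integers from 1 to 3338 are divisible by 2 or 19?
⌊3338/2⌋ + ⌊3338/19⌋ - ⌊3338/38⌋ = 1669 + 175 - 87 = 1757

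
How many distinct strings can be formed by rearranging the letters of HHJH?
4! / (3! × 1!) = 4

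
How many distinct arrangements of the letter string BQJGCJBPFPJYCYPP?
16! / (4! × 1! × 1! × 3! × 1! × 2! × 2! × 2!) = 18162144000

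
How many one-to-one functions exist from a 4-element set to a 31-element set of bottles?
P(31,4) = 31!/(31-4)! = 755160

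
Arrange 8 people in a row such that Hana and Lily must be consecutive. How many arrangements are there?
Treat the 2 as one block: (8-2+1)! × 2! = 5040 × 2 = 10080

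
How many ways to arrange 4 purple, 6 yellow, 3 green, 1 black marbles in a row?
14! / (4! × 6! × 3! × 1!) = 840840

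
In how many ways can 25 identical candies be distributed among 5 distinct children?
C(25+5-1, 5-1) = C(29, 4) = 23751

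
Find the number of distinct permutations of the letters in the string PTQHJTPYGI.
10! / (1! × 1! × 1! × 1! × 2! × 1! × 2! × 1!) = 907200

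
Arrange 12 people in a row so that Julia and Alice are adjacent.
Treat as block: (12-1)! × 2! = 39916800 × 2 = 79833600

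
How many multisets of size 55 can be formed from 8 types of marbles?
C(55+8-1, 8-1) = C(62, 7) = 491796152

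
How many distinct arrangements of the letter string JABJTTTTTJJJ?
12! / (1! × 5! × 5! × 1!) = 33264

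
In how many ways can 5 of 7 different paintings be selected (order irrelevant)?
C(7,5) = 7!/(5!×2!) = 21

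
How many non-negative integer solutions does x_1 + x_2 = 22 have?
C(22+2-1, 2-1) = C(23, 1) = 23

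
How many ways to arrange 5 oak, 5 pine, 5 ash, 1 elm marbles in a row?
16! / (5! × 5! × 5! × 1!) = 12108096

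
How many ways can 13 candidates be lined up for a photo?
13! = 6227020800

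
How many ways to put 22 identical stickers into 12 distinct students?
C(22+12-1, 12-1) = C(33, 11) = 193536720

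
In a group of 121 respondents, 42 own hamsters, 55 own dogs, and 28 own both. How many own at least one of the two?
|A∪B| = |A| + |B| - |A∩B| = 42 + 55 - 28 = 69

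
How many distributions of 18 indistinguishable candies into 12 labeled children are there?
C(18+12-1, 12-1) = C(29, 11) = 34597290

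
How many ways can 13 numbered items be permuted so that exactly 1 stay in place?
Choose the 1 fixed point C(13,1) = 13, derange the rest: !12 = Σ_{j=0}^{12} (-1)^j·12!/j! = 479001600 - 479001600 + 239500800 - 79833600 + 19958400 - 3991680 + 665280 - 95040 + 11880 - 1320 + 132 - 12 + 1 = 176214841. Product = 13 × 176214841 = 2290792933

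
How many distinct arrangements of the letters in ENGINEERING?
11! / (3! × 3! × 2! × 2! × 1!) = 277200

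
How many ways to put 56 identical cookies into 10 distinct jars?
C(56+10-1, 10-1) = C(65, 9) = 31966749880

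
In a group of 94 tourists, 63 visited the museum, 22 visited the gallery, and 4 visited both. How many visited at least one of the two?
|A∪B| = |A| + |B| - |A∩B| = 63 + 22 - 4 = 81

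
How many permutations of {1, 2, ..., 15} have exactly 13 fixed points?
Choose the 13 fixed points C(15,13) = 105, derange the rest: !2 = Σ_{j=0}^{2} (-1)^j·2!/j! = 2 - 2 + 1 = 1. Product = 105 × 1 = 105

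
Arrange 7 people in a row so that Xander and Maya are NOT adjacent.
Total - adjacent = 7! - (7-1)!×2 = 5040 - 1440 = 3600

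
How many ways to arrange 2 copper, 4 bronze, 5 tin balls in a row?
11! / (2! × 4! × 5!) = 6930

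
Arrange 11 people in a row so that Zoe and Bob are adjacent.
Treat as block: (11-1)! × 2! = 3628800 × 2 = 7257600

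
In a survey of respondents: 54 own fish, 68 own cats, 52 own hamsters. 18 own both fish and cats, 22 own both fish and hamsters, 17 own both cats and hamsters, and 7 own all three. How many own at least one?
|A∪B∪C| = 54+68+52-18-22-17+7 = 124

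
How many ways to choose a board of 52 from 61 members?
C(61,52) = 61!/(52!×9!) = 17341763505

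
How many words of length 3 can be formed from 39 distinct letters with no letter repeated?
P(39,3) = 39!/(39-3)! = 54834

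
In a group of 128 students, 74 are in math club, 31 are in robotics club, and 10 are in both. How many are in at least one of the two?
|A∪B| = |A| + |B| - |A∩B| = 74 + 31 - 10 = 95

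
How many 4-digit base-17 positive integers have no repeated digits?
First digit: 16 choices (nonzero). Then descending: 16 × 16 × 15 × 14 = 53760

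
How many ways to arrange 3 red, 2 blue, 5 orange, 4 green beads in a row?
14! / (3! × 2! × 5! × 4!) = 2522520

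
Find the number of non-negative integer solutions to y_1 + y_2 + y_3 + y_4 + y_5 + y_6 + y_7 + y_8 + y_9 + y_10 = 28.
C(28+10-1, 10-1) = C(37, 9) = 124403620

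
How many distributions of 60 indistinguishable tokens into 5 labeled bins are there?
C(60+5-1, 5-1) = C(64, 4) = 635376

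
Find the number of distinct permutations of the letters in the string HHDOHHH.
7! / (1! × 5! × 1!) = 42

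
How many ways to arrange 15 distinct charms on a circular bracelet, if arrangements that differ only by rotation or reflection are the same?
(15-1)!/2 = 87178291200/2 = 43589145600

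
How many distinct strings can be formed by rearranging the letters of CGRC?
4! / (1! × 2! × 1!) = 12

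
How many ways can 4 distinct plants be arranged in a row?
4! = 24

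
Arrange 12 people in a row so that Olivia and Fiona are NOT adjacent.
Total - adjacent = 12! - (12-1)!×2 = 479001600 - 79833600 = 399168000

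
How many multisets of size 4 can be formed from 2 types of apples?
C(4+2-1, 2-1) = C(5, 1) = 5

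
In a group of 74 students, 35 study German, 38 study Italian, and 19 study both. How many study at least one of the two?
|A∪B| = |A| + |B| - |A∩B| = 35 + 38 - 19 = 54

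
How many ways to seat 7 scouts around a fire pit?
Circular: fix one position, arrange the rest. (7-1)! = 720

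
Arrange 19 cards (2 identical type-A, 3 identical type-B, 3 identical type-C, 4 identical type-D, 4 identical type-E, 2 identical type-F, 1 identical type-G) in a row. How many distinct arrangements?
19! / (2! × 3! × 3! × 4! × 4! × 2! × 1!) = 1466593128000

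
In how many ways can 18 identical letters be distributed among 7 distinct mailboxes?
C(18+7-1, 7-1) = C(24, 6) = 134596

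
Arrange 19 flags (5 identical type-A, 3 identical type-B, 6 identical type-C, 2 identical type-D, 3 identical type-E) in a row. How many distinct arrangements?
19! / (5! × 3! × 6! × 2! × 3!) = 19554575040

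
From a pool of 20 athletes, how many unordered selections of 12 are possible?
C(20,12) = 20!/(12!×8!) = 125970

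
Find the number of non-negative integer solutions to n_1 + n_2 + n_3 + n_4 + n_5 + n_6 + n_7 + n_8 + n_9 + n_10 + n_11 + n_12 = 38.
C(38+12-1, 12-1) = C(49, 11) = 29135916264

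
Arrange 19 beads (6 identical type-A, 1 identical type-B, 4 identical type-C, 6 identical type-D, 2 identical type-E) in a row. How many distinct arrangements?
19! / (6! × 1! × 4! × 6! × 2!) = 4888643760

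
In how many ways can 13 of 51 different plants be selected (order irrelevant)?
C(51,13) = 51!/(13!×38!) = 476260169700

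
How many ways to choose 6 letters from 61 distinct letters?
C(61,6) = 61!/(6!×55!) = 55525372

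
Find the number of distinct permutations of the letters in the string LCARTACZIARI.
12! / (3! × 1! × 2! × 1! × 2! × 1! × 2!) = 9979200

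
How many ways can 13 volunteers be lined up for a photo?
13! = 6227020800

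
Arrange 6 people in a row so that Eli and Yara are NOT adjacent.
Total - adjacent = 6! - (6-1)!×2 = 720 - 240 = 480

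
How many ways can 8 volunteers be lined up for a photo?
8! = 40320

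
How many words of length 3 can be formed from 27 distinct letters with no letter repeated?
P(27,3) = 27!/(27-3)! = 17550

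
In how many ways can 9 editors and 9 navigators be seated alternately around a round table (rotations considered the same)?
Fix one of the editors: (9-1)! ways for the remaining editors, × 9! ways for the navigators = 40320 × 362880 = 14631321600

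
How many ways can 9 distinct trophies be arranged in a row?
9! = 362880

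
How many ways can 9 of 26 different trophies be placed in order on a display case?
P(26,9) = 26!/(26-9)! = 1133836704000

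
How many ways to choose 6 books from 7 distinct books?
C(7,6) = 7!/(6!×1!) = 7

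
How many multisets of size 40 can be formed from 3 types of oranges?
C(40+3-1, 3-1) = C(42, 2) = 861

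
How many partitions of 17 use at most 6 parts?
By conjugation, equals partitions of 17 into parts ≤ 6. Let r_j(i) = number of partitions of i into parts ≤ j, for i = 0..17. r_1(i) = 1 for all i; r_j(i) = r_{j-1}(i) + r_j(i-j). Rows j = 2..6: ≤2: 1 1 2 2 3 3 4 4 5 5 6 6 7 7 8 8 9 9; ≤3: 1 1 2 3 4 5 7 8 10 12 14 16 19 21 24 27 30 33; ≤4: 1 1 2 3 5 6 9 11 15 18 23 27 34 39 47 54 64 72; ≤5: 1 1 2 3 5 7 10 13 18 23 30 37 47 57 70 84 101 119; ≤6: 1 1 2 3 5 7 11 14 20 26 35 44 58 71 90 110 136 163. r_6(17) = 163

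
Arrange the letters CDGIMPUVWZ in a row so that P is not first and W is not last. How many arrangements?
By inclusion-exclusion: 10! - 2×(10-1)! + (10-2)! = 3628800 - 725760 + 40320 = 2943360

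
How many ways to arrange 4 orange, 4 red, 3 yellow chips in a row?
11! / (4! × 4! × 3!) = 11550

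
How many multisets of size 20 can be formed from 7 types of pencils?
C(20+7-1, 7-1) = C(26, 6) = 230230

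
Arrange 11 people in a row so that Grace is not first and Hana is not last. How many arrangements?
By inclusion-exclusion: 11! - 2×(11-1)! + (11-2)! = 39916800 - 7257600 + 362880 = 33022080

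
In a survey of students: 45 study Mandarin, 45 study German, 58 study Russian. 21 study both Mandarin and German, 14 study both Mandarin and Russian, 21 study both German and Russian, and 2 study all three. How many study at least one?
|A∪B∪C| = 45+45+58-21-14-21+2 = 94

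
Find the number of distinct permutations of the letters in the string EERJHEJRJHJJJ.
13! / (2! × 6! × 2! × 3!) = 360360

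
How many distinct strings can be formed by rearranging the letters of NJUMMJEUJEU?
11! / (1! × 3! × 2! × 3! × 2!) = 277200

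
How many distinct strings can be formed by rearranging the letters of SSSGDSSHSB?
10! / (1! × 1! × 6! × 1! × 1!) = 5040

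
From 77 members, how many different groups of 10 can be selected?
C(77,10) = 77!/(10!×67!) = 1096993404430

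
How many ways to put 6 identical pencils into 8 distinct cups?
C(6+8-1, 8-1) = C(13, 7) = 1716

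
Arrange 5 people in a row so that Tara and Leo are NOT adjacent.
Total - adjacent = 5! - (5-1)!×2 = 120 - 48 = 72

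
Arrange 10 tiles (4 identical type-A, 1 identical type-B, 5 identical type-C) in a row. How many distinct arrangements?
10! / (4! × 1! × 5!) = 1260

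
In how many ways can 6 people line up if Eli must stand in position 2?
Fix one position: (6-1)! = 120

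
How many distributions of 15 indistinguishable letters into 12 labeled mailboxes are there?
C(15+12-1, 12-1) = C(26, 11) = 7726160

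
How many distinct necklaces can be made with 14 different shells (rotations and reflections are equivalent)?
(14-1)!/2 = 6227020800/2 = 3113510400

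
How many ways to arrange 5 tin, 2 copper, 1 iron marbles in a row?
8! / (5! × 2! × 1!) = 168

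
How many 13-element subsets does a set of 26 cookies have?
C(26,13) = 26!/(13!×13!) = 10400600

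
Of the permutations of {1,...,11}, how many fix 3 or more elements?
Exactly j fixed points: C(11,j)·!(11-j); sum over j ≥ 3 (derangement numbers via !m = (m-1)·(!(m-1) + !(m-2)): !0..!8 = 1, 0, 1, 2, 9, 44, 265, 1854, 14833). Σ_{j=3}^{11} C(11,j)·!(11-j) = C(11,3)·!8 + C(11,4)·!7 + C(11,5)·!6 + C(11,6)·!5 + C(11,7)·!4 + C(11,8)·!3 + C(11,9)·!2 + C(11,10)·!1 + C(11,11)·!0 = 165·14833 + 330·1854 + 462·265 + 462·44 + 330·9 + 165·2 + 55·1 + 11·0 + 1·1 = 3205379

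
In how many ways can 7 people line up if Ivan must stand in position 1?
Fix one position: (7-1)! = 720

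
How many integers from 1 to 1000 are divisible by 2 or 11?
⌊1000/2⌋ + ⌊1000/11⌋ - ⌊1000/22⌋ = 500 + 90 - 45 = 545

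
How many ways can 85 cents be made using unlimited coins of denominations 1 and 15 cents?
Coefficient of x^85 in 1/(1-x^1) · 1/(1-x^15). Use j coins of 15 for j = 0..⌊85/15⌋ = 5, the rest in 1s: 5 + 1 = 6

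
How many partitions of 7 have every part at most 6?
Let r_j(i) = number of partitions of i into parts ≤ j, for i = 0..7. r_1(i) = 1 for all i; r_j(i) = r_{j-1}(i) + r_j(i-j). Rows j = 2..6: ≤2: 1 1 2 2 3 3 4 4; ≤3: 1 1 2 3 4 5 7 8; ≤4: 1 1 2 3 5 6 9 11; ≤5: 1 1 2 3 5 7 10 13; ≤6: 1 1 2 3 5 7 11 14. r_6(7) = 14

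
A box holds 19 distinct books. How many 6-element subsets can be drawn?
C(19,6) = 19!/(6!×13!) = 27132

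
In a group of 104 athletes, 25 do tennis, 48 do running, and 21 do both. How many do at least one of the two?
|A∪B| = |A| + |B| - |A∩B| = 25 + 48 - 21 = 52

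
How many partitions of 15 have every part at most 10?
Let r_j(i) = number of partitions of i into parts ≤ j, for i = 0..15. r_1(i) = 1 for all i; r_j(i) = r_{j-1}(i) + r_j(i-j). Rows j = 2..10: ≤2: 1 1 2 2 3 3 4 4 5 5 6 6 7 7 8 8; ≤3: 1 1 2 3 4 5 7 8 10 12 14 16 19 21 24 27; ≤4: 1 1 2 3 5 6 9 11 15 18 23 27 34 39 47 54; ≤5: 1 1 2 3 5 7 10 13 18 23 30 37 47 57 70 84; ≤6: 1 1 2 3 5 7 11 14 20 26 35 44 58 71 90 110; ≤7: 1 1 2 3 5 7 11 15 21 28 38 49 65 82 105 131; ≤8: 1 1 2 3 5 7 11 15 22 29 40 52 70 89 116 146; ≤9: 1 1 2 3 5 7 11 15 22 30 41 54 73 94 123 157; ≤10: 1 1 2 3 5 7 11 15 22 30 42 55 75 97 128 164. r_10(15) = 164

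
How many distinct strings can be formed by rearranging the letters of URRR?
4! / (1! × 3!) = 4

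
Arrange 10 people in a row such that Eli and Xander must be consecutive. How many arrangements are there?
Treat the 2 as one block: (10-2+1)! × 2! = 362880 × 2 = 725760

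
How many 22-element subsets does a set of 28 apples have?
C(28,22) = 28!/(22!×6!) = 376740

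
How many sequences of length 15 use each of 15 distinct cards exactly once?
15! = 1307674368000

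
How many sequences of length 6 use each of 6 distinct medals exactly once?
6! = 720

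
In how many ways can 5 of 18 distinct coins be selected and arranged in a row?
P(18,5) = 18!/(18-5)! = 1028160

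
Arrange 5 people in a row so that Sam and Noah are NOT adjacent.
Total - adjacent = 5! - (5-1)!×2 = 120 - 48 = 72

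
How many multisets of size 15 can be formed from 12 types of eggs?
C(15+12-1, 12-1) = C(26, 11) = 7726160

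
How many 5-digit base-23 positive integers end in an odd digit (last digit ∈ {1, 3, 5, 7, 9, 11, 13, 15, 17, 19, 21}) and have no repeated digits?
Last∈{1,3,5,7,9,11,13,15,17,19,21}. Last=0: 0. Last nonzero: 11×21×P(21,3) = 1843380. Total = 1843380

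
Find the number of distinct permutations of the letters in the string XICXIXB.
7! / (1! × 2! × 1! × 3!) = 420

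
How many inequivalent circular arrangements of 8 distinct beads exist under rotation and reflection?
(8-1)!/2 = 5040/2 = 2520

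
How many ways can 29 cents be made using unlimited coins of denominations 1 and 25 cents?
Coefficient of x^29 in 1/(1-x^1) · 1/(1-x^25). Use j coins of 25 for j = 0..⌊29/25⌋ = 1, the rest in 1s: 1 + 1 = 2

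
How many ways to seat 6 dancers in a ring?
Circular: fix one position, arrange the rest. (6-1)! = 120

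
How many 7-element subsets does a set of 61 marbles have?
C(61,7) = 61!/(7!×54!) = 436270780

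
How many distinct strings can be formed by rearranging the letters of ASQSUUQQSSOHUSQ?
15! / (1! × 1! × 4! × 1! × 3! × 5!) = 75675600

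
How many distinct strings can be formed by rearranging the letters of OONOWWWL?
8! / (3! × 1! × 3! × 1!) = 1120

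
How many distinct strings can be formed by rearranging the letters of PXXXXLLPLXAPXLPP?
16! / (1! × 4! × 5! × 6!) = 10090080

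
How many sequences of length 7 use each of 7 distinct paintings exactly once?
7! = 5040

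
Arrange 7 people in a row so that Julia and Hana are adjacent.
Treat as block: (7-1)! × 2! = 720 × 2 = 1440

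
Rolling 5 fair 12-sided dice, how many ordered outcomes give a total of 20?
Coefficient of x^20 in (x + x² + ... + x^12)^5. By inclusion-exclusion on dice exceeding 12: Σ_j (-1)^j C(5,j)·C(20-1-12j, 4) = C(5,0)·C(19,4) - C(5,1)·C(7,4) = 1·3876 - 5·35 = 3701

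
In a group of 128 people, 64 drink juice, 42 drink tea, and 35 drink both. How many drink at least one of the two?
|A∪B| = |A| + |B| - |A∩B| = 64 + 42 - 35 = 71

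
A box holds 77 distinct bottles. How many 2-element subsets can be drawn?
C(77,2) = 77!/(2!×75!) = 2926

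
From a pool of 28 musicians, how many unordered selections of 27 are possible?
C(28,27) = 28!/(27!×1!) = 28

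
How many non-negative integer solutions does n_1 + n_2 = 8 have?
C(8+2-1, 2-1) = C(9, 1) = 9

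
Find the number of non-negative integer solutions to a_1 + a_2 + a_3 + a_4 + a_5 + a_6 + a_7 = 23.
C(23+7-1, 7-1) = C(29, 6) = 475020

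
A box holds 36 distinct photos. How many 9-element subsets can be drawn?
C(36,9) = 36!/(9!×27!) = 94143280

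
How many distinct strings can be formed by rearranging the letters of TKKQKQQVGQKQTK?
14! / (2! × 1! × 5! × 5! × 1!) = 3027024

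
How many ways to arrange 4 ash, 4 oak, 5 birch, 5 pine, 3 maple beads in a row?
21! / (4! × 4! × 5! × 5! × 3!) = 1026615189600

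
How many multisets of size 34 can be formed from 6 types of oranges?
C(34+6-1, 6-1) = C(39, 5) = 575757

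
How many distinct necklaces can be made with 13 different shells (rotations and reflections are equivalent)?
(13-1)!/2 = 479001600/2 = 239500800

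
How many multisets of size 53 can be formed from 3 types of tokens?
C(53+3-1, 3-1) = C(55, 2) = 1485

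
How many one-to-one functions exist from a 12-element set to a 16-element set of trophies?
P(16,12) = 16!/(16-12)! = 871782912000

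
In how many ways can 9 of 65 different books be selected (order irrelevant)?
C(65,9) = 65!/(9!×56!) = 31966749880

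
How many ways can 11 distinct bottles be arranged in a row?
11! = 39916800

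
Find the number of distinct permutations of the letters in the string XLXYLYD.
7! / (2! × 1! × 2! × 2!) = 630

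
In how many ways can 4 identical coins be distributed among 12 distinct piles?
C(4+12-1, 12-1) = C(15, 11) = 1365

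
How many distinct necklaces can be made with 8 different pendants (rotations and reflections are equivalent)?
(8-1)!/2 = 5040/2 = 2520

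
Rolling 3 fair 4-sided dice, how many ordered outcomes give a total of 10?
Coefficient of x^10 in (x + x² + ... + x^4)^3. By inclusion-exclusion on dice exceeding 4: Σ_j (-1)^j C(3,j)·C(10-1-4j, 2) = C(3,0)·C(9,2) - C(3,1)·C(5,2) = 1·36 - 3·10 = 6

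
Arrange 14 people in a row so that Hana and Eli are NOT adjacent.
Total - adjacent = 14! - (14-1)!×2 = 87178291200 - 12454041600 = 74724249600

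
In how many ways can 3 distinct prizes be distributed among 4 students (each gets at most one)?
P(4,3) = 4!/(4-3)! = 24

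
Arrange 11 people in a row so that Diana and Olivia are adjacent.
Treat as block: (11-1)! × 2! = 3628800 × 2 = 7257600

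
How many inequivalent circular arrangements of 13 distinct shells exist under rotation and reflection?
(13-1)!/2 = 479001600/2 = 239500800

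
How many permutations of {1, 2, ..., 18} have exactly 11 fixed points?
Choose the 11 fixed points C(18,11) = 31824, derange the rest: !7 = Σ_{j=0}^{7} (-1)^j·7!/j! = 5040 - 5040 + 2520 - 840 + 210 - 42 + 7 - 1 = 1854. Product = 31824 × 1854 = 59001696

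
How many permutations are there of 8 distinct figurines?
8! = 40320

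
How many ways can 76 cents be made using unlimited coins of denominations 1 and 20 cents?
Coefficient of x^76 in 1/(1-x^1) · 1/(1-x^20). Use j coins of 20 for j = 0..⌊76/20⌋ = 3, the rest in 1s: 3 + 1 = 4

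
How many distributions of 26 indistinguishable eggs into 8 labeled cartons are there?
C(26+8-1, 8-1) = C(33, 7) = 4272048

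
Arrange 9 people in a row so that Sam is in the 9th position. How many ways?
Fix one position: (9-1)! = 40320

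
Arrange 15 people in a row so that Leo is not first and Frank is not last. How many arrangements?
By inclusion-exclusion: 15! - 2×(15-1)! + (15-2)! = 1307674368000 - 174356582400 + 6227020800 = 1139544806400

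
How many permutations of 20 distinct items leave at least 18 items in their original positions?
Exactly j fixed points: C(20,j)·!(20-j); sum over j ≥ 18 (derangement numbers via !m = (m-1)·(!(m-1) + !(m-2)): !0..!2 = 1, 0, 1). Σ_{j=18}^{20} C(20,j)·!(20-j) = C(20,18)·!2 + C(20,19)·!1 + C(20,20)·!0 = 190·1 + 20·0 + 1·1 = 191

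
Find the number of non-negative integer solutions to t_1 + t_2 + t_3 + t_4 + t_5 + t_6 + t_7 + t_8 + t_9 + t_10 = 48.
C(48+10-1, 10-1) = C(57, 9) = 8996462475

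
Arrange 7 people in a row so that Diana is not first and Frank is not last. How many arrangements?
By inclusion-exclusion: 7! - 2×(7-1)! + (7-2)! = 5040 - 1440 + 120 = 3720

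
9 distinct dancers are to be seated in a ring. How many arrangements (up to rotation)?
Circular: fix one position, arrange the rest. (9-1)! = 40320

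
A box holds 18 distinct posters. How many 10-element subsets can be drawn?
C(18,10) = 18!/(10!×8!) = 43758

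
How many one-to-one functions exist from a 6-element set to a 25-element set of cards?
P(25,6) = 25!/(25-6)! = 127512000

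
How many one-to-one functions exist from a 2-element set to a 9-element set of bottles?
P(9,2) = 9!/(9-2)! = 72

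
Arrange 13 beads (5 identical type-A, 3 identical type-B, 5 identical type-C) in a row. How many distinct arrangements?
13! / (5! × 3! × 5!) = 72072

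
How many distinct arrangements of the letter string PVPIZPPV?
8! / (1! × 4! × 1! × 2!) = 840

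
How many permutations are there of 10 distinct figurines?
10! = 3628800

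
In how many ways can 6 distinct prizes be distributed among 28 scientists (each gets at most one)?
P(28,6) = 28!/(28-6)! = 271252800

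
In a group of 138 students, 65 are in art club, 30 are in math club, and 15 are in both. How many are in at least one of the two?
|A∪B| = |A| + |B| - |A∩B| = 65 + 30 - 15 = 80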